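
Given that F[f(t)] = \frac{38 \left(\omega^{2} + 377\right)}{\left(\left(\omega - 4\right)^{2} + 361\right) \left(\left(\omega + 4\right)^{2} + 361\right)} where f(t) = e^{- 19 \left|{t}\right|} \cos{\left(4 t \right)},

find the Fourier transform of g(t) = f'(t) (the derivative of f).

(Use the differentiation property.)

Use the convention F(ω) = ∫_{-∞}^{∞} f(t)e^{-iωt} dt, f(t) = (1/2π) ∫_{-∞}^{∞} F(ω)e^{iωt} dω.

F[g](ω) = \frac{38 i \omega \left(\omega^{2} + 377\right)}{\omega^{4} + 690 \omega^{2} + 142129}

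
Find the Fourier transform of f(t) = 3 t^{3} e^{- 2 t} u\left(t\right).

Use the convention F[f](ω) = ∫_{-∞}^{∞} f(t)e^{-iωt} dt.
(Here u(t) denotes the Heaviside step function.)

F(ω) = \frac{18}{\left(i \omega + 2\right)^{4}}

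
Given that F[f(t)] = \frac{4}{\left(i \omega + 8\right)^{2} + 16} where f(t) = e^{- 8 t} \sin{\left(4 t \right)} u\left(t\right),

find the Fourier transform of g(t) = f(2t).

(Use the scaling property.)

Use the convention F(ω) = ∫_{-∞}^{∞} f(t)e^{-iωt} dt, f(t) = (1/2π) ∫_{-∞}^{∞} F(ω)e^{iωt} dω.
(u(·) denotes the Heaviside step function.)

F[g](ω) = \frac{8}{\left(i \omega + 16\right)^{2} + 64}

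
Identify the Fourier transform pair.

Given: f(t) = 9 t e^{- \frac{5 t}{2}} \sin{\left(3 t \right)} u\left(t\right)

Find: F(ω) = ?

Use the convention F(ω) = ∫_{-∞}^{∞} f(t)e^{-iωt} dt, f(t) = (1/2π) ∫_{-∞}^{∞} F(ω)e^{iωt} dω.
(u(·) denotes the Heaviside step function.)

F(ω) = \frac{432 \left(2 i \omega + 5\right)}{\left(\left(2 i \omega + 5\right)^{2} + 36\right)^{2}}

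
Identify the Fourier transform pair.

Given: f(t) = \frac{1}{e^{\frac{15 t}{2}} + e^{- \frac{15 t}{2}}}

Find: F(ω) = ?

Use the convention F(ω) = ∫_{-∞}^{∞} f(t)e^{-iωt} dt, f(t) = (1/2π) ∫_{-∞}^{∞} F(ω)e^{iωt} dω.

F(ω) = \frac{\pi}{15 \cosh{\left(\frac{\pi \omega}{15} \right)}}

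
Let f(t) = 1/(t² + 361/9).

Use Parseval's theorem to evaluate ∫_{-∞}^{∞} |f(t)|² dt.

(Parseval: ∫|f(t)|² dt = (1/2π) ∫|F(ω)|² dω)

∫|f(t)|² dt = \frac{27 \pi}{13718}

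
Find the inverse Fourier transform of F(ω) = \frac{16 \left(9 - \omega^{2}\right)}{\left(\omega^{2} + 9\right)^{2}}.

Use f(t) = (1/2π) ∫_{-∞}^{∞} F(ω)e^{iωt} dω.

f(t) = 8 e^{- 3 \left|{t}\right|} \left|{t}\right|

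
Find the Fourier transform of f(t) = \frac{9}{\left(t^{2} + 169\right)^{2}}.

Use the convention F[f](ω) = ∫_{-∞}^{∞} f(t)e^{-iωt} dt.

F(ω) = \frac{9 \pi \left(13 \left|{\omega}\right| + 1\right) e^{- 13 \left|{\omega}\right|}}{4394}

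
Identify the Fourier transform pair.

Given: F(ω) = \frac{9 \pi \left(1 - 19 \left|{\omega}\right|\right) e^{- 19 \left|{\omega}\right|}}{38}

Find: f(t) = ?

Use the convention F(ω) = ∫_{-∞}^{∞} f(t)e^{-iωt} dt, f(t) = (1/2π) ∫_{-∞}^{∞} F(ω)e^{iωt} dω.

f(t) = \frac{9 t^{2}}{\left(t^{2} + 361\right)^{2}}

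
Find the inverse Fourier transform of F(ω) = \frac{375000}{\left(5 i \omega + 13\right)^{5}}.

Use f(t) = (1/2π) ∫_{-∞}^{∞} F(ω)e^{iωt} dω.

f(t) = 5 t^{4} e^{- \frac{13 t}{5}} u\left(t\right)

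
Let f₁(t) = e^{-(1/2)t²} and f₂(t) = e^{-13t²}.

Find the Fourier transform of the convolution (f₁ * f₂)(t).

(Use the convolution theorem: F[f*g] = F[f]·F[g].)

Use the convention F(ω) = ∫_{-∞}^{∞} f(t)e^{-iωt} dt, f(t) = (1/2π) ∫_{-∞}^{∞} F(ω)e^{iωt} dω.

F[f₁*f₂](ω) = \frac{\sqrt{26} \pi e^{- \frac{27 \omega^{2}}{52}}}{13}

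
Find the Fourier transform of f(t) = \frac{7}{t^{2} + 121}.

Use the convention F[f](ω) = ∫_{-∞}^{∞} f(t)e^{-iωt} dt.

F(ω) = \frac{7 \pi e^{- 11 \left|{\omega}\right|}}{11}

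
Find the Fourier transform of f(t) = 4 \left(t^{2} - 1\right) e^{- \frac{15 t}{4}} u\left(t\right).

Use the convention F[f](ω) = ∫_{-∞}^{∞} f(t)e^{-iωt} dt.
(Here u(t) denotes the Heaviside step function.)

F(ω) = \frac{16 \left(128 i \omega - \left(4 i \omega + 15\right)^{3} + 480\right)}{\left(4 i \omega + 15\right)^{4}}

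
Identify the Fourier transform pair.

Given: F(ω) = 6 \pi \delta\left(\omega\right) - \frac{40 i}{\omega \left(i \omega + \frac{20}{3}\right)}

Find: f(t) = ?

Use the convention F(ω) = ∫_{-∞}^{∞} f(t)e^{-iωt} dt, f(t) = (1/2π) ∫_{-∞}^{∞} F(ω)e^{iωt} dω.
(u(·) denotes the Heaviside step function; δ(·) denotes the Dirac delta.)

f(t) = 6 \left(1 - e^{- \frac{20 t}{3}}\right) u\left(t\right)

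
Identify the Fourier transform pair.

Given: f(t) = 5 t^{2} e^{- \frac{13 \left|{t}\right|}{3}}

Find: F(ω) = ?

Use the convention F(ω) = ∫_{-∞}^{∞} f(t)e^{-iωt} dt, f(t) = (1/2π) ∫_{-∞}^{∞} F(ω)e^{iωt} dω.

F(ω) = \frac{7020 \left(169 - 27 \omega^{2}\right)}{\left(9 \omega^{2} + 169\right)^{3}}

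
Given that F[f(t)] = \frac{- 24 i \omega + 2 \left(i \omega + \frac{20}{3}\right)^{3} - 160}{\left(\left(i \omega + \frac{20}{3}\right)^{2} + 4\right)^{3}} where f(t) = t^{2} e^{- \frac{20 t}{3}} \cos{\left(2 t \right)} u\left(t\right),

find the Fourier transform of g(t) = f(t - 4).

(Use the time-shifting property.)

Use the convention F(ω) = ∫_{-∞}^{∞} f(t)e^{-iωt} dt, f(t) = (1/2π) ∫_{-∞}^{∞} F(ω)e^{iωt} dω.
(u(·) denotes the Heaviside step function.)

F[g](ω) = \frac{54 \left(- 324 i \omega + \left(3 i \omega + 20\right)^{3} - 2160\right) e^{- 4 i \omega}}{\left(\left(3 i \omega + 20\right)^{2} + 36\right)^{3}}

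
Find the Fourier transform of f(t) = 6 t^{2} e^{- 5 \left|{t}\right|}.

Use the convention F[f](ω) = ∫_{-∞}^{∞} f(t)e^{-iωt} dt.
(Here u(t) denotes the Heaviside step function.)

F(ω) = \frac{120 \left(25 - 3 \omega^{2}\right)}{\left(\omega^{2} + 25\right)^{3}}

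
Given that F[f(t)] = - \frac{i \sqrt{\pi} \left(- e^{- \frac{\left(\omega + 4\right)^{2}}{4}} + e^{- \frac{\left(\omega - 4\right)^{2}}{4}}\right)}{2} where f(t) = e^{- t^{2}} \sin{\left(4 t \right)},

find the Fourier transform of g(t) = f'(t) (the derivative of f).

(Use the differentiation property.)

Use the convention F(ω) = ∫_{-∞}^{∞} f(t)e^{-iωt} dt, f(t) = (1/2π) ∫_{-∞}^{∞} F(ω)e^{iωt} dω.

F[g](ω) = \frac{\sqrt{\pi} \omega \left(e^{4 \omega} - 1\right) e^{- \frac{\omega^{2}}{4} - 2 \omega - 4}}{2}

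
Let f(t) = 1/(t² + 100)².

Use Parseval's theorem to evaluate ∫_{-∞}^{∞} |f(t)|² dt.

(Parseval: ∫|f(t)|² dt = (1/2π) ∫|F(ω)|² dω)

∫|f(t)|² dt = \frac{\pi}{32000000}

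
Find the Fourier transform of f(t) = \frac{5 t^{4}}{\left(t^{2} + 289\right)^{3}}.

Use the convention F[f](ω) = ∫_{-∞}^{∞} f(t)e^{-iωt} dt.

F(ω) = \frac{5 \pi \left(289 \omega^{2} - 85 \left|{\omega}\right| + 3\right) e^{- 17 \left|{\omega}\right|}}{136}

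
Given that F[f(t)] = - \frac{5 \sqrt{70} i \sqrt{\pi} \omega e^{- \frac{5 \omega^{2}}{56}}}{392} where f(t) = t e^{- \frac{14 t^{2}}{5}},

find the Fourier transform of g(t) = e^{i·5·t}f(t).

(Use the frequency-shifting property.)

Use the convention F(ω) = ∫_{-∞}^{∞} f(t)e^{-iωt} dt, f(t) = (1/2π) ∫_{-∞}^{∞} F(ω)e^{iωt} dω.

F[g](ω) = \frac{5 \sqrt{70} i \sqrt{\pi} \left(5 - \omega\right) e^{- \frac{5 \left(\omega - 5\right)^{2}}{56}}}{392}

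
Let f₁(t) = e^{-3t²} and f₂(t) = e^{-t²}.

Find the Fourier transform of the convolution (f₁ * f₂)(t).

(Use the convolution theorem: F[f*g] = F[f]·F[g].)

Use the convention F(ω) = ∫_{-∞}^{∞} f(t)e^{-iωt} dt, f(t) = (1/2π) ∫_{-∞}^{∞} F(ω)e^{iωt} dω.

F[f₁*f₂](ω) = \frac{\sqrt{3} \pi e^{- \frac{\omega^{2}}{3}}}{3}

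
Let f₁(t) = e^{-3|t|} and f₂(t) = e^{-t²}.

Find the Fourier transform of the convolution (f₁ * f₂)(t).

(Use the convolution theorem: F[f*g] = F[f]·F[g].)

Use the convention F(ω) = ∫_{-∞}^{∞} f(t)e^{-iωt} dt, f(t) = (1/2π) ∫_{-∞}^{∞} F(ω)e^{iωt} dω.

F[f₁*f₂](ω) = \frac{6 \sqrt{\pi} e^{- \frac{\omega^{2}}{4}}}{\omega^{2} + 9}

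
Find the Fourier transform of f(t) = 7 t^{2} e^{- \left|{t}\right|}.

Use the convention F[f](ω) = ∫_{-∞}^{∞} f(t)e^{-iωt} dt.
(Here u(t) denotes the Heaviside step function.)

F(ω) = \frac{28 \left(1 - 3 \omega^{2}\right)}{\left(\omega^{2} + 1\right)^{3}}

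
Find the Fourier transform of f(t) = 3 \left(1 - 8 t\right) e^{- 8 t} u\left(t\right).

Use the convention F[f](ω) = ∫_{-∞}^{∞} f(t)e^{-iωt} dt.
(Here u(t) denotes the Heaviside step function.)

F(ω) = \frac{3 i \omega}{- \omega^{2} + 16 i \omega + 64}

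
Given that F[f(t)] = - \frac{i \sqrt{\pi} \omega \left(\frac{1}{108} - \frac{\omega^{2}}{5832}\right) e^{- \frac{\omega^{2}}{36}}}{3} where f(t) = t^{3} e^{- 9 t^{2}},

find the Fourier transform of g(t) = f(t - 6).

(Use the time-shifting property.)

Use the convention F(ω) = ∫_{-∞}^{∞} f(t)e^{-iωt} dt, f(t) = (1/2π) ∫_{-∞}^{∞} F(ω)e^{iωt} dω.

F[g](ω) = \frac{i \sqrt{\pi} \omega \left(\omega^{2} - 54\right) e^{- \frac{\omega \left(\omega + 216 i\right)}{36}}}{17496}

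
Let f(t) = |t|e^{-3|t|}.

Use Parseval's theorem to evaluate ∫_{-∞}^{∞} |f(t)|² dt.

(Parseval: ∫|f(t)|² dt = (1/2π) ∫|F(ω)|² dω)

∫|f(t)|² dt = \frac{1}{54}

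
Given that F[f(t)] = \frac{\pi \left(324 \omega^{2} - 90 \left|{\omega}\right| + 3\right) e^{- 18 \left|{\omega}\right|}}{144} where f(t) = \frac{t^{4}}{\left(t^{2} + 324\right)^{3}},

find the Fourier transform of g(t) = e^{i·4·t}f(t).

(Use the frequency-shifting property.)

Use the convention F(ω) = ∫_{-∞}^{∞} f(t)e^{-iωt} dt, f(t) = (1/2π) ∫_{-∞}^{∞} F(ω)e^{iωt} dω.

F[g](ω) = \frac{\pi \left(108 \left(\omega - 4\right)^{2} - 30 \left|{\omega - 4}\right| + 1\right) e^{- 18 \left|{\omega - 4}\right|}}{48}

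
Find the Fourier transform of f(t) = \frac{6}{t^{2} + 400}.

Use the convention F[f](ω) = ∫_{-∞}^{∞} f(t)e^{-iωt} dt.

F(ω) = \frac{3 \pi e^{- 20 \left|{\omega}\right|}}{10}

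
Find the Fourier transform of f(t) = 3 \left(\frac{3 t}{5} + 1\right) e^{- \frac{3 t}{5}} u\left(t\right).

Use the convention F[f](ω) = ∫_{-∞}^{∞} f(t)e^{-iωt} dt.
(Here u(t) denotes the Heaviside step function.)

F(ω) = \frac{15 \left(- 5 i \omega - 6\right)}{25 \omega^{2} - 30 i \omega - 9}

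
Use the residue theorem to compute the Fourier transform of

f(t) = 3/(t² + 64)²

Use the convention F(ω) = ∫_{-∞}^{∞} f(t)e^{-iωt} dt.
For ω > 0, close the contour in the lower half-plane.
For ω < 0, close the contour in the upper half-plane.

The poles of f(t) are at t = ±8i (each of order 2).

Let g(z) = f(z)e^{-iωz}; for large |z| the factor e^{-iωz} decays in the lower half-plane when ω > 0 and in the upper half-plane when ω < 0.

Case ω > 0 (lower half-plane, clockwise contour ⇒ F(ω) = -2πi·ΣRes):
  Res_{z = - 8 i} g(z) = \frac{3 i \left(8 \omega + 1\right) e^{- 8 \omega}}{2048} (pole of order 2)
  F(ω) = -2πi·ΣRes = \frac{3 \pi \left(8 \omega + 1\right) e^{- 8 \omega}}{1024}

Case ω < 0 (upper half-plane, counterclockwise contour ⇒ F(ω) = +2πi·ΣRes):
  Res_{z = 8 i} g(z) = \frac{3 i \left(8 \omega - 1\right) e^{8 \omega}}{2048} (pole of order 2)
  F(ω) = 2πi·ΣRes = \frac{3 \pi \left(1 - 8 \omega\right) e^{8 \omega}}{1024}

Both cases combine into a single formula in |ω|:

F(ω) = \frac{3 \pi \left(8 \left|{\omega}\right| + 1\right) e^{- 8 \left|{\omega}\right|}}{1024}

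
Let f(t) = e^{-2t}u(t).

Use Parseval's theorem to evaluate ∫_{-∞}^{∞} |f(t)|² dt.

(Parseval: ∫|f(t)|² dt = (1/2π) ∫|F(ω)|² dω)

∫|f(t)|² dt = \frac{1}{4}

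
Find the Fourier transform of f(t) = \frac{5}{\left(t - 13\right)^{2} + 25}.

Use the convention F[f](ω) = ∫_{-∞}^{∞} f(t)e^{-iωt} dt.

F(ω) = \pi e^{- 13 i \omega - 5 \left|{\omega}\right|}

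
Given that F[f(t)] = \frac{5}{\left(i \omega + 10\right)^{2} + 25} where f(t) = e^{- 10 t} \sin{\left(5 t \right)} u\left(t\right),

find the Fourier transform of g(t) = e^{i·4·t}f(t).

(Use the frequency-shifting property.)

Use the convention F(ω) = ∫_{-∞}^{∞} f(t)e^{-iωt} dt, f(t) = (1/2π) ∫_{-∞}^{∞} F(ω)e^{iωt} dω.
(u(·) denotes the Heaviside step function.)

F[g](ω) = \frac{5}{\left(i \left(\omega - 4\right) + 10\right)^{2} + 25}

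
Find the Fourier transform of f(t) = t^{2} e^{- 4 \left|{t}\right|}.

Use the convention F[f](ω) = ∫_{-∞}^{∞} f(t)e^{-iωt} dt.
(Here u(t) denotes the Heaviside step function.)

F(ω) = \frac{16 \left(16 - 3 \omega^{2}\right)}{\left(\omega^{2} + 16\right)^{3}}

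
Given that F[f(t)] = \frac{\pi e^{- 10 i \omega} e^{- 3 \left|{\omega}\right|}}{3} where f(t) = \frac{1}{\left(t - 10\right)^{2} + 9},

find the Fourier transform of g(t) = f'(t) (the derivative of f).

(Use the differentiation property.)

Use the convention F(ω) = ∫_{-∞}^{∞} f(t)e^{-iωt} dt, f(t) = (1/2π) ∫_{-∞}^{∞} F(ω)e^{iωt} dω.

F[g](ω) = \frac{i \pi \omega e^{- 10 i \omega - 3 \left|{\omega}\right|}}{3}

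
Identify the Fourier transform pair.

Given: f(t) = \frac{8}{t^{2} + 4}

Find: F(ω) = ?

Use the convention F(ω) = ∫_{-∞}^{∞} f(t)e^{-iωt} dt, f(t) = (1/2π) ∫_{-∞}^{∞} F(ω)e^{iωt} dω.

F(ω) = 4 \pi e^{- 2 \left|{\omega}\right|}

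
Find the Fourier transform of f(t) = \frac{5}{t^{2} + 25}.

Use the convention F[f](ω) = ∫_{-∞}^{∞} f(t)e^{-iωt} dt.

F(ω) = \pi e^{- 5 \left|{\omega}\right|}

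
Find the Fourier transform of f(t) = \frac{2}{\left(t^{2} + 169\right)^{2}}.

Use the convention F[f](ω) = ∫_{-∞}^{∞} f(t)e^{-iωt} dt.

F(ω) = \frac{\pi \left(13 \left|{\omega}\right| + 1\right) e^{- 13 \left|{\omega}\right|}}{2197}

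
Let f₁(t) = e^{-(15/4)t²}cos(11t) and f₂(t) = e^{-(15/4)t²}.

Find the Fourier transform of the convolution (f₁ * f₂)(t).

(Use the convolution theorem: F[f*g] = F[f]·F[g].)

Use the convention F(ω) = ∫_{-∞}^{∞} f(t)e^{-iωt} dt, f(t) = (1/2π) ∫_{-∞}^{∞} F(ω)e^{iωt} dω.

F[f₁*f₂](ω) = \frac{2 \pi \left(e^{\frac{44 \omega}{15}} + 1\right) e^{- \frac{2 \omega^{2}}{15} - \frac{22 \omega}{15} - \frac{121}{15}}}{15}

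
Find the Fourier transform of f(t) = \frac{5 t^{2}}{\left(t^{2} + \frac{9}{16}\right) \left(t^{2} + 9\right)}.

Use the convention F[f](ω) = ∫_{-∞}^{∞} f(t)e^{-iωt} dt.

F(ω) = \frac{16 \pi e^{- 3 \left|{\omega}\right|}}{9} - \frac{4 \pi e^{- \frac{3 \left|{\omega}\right|}{4}}}{9}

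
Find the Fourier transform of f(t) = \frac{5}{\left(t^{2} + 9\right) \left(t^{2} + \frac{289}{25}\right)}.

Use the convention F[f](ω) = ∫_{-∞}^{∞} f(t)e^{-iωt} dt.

F(ω) = \frac{125 \pi e^{- 3 \left|{\omega}\right|}}{192} - \frac{625 \pi e^{- \frac{17 \left|{\omega}\right|}{5}}}{1088}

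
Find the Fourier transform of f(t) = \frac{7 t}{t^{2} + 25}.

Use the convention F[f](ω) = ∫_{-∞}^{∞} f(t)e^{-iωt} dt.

F(ω) = - 7 i \pi e^{- 5 \left|{\omega}\right|} \operatorname{sign}{\left(\omega \right)}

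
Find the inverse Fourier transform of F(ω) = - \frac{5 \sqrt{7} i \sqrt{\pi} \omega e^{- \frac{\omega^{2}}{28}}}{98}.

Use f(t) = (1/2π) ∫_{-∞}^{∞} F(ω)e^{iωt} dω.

f(t) = 5 t e^{- 7 t^{2}}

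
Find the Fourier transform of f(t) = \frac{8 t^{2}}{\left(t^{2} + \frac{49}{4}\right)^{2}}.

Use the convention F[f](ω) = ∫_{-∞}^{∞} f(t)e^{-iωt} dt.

F(ω) = \frac{4 \pi \left(2 - 7 \left|{\omega}\right|\right) e^{- \frac{7 \left|{\omega}\right|}{2}}}{7}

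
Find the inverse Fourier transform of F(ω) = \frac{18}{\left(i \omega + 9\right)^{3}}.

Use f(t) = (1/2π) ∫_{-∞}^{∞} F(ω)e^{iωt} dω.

f(t) = 9 t^{2} e^{- 9 t} u\left(t\right)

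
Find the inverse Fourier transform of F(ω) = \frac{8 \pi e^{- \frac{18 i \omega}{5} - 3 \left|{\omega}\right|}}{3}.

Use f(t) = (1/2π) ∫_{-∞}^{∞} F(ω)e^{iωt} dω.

f(t) = \frac{8}{\left(t - \frac{18}{5}\right)^{2} + 9}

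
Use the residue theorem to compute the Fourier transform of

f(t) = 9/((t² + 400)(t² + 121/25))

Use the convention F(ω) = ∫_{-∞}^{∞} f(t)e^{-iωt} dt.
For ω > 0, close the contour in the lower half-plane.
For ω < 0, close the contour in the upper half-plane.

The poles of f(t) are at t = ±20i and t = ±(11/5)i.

Let g(z) = f(z)e^{-iωz}; for large |z| the factor e^{-iωz} decays in the lower half-plane when ω > 0 and in the upper half-plane when ω < 0.

Case ω > 0 (lower half-plane, clockwise contour ⇒ F(ω) = -2πi·ΣRes):
  Res_{z = - 20 i} g(z) = - \frac{15 i e^{- 20 \omega}}{26344}
  Res_{z = - \frac{11 i}{5}} g(z) = \frac{375 i e^{- \frac{11 \omega}{5}}}{72446}
  F(ω) = -2πi·ΣRes = - \frac{15 \pi e^{- 20 \omega}}{13172} + \frac{375 \pi e^{- \frac{11 \omega}{5}}}{36223}

Case ω < 0 (upper half-plane, counterclockwise contour ⇒ F(ω) = +2πi·ΣRes):
  Res_{z = 20 i} g(z) = \frac{15 i e^{20 \omega}}{26344}
  Res_{z = \frac{11 i}{5}} g(z) = - \frac{375 i e^{\frac{11 \omega}{5}}}{72446}
  F(ω) = 2πi·ΣRes = \frac{15 \pi \left(100 e^{\frac{11 \omega}{5}} - 11 e^{20 \omega}\right)}{144892}

Both cases combine into a single formula in |ω|:

F(ω) = - \frac{15 \pi e^{- 20 \left|{\omega}\right|}}{13172} + \frac{375 \pi e^{- \frac{11 \left|{\omega}\right|}{5}}}{36223}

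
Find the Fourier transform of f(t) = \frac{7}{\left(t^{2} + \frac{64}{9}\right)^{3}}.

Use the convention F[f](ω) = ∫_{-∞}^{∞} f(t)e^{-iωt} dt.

F(ω) = \frac{189 \pi \left(64 \omega^{2} + 72 \left|{\omega}\right| + 27\right) e^{- \frac{8 \left|{\omega}\right|}{3}}}{262144}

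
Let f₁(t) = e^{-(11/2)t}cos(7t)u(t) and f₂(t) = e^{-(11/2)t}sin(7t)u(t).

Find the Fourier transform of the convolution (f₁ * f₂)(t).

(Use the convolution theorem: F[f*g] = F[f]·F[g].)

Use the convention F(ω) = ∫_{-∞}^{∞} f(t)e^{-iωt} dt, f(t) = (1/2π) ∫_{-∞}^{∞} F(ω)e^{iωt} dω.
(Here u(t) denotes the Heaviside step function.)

F[f₁*f₂](ω) = \frac{56 \left(2 i \omega + 11\right)}{\left(\left(2 i \omega + 11\right)^{2} + 196\right)^{2}}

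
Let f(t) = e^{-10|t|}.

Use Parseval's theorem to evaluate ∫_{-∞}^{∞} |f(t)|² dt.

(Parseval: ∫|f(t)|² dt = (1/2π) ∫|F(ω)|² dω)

∫|f(t)|² dt = \frac{1}{10}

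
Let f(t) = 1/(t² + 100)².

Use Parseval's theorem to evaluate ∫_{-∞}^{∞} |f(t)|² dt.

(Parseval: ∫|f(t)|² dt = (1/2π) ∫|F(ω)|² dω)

∫|f(t)|² dt = \frac{\pi}{32000000}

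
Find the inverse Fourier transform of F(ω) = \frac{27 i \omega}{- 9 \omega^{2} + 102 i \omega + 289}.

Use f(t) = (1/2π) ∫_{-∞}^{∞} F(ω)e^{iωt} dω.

f(t) = 3 \left(1 - \frac{17 t}{3}\right) e^{- \frac{17 t}{3}} u\left(t\right)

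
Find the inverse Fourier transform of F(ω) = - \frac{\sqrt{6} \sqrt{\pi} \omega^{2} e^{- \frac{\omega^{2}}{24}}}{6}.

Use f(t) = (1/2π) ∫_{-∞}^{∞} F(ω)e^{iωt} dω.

f(t) = 6 \left(24 t^{2} - 2\right) e^{- 6 t^{2}}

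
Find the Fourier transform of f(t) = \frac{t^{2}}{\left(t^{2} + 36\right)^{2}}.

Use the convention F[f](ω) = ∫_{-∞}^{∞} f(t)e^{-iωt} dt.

F(ω) = \frac{\pi \left(1 - 6 \left|{\omega}\right|\right) e^{- 6 \left|{\omega}\right|}}{12}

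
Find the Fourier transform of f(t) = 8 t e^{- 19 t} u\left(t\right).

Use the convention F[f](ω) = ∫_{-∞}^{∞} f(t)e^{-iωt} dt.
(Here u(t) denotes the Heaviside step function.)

F(ω) = \frac{8}{\left(i \omega + 19\right)^{2}}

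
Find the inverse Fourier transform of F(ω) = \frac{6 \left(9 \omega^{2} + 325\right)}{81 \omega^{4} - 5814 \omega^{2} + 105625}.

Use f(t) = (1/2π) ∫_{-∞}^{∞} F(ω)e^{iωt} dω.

f(t) = e^{- \frac{\left|{t}\right|}{3}} \cos{\left(6 \left|{t}\right| \right)}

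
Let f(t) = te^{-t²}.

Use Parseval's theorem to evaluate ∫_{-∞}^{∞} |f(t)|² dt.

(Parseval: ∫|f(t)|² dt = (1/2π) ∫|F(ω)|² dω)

∫|f(t)|² dt = \frac{\sqrt{2} \sqrt{\pi}}{8}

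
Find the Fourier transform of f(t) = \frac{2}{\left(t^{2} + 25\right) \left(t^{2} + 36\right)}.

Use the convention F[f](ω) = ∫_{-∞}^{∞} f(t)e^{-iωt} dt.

F(ω) = \frac{\pi \left(6 e^{\left|{\omega}\right|} - 5\right) e^{- 6 \left|{\omega}\right|}}{165}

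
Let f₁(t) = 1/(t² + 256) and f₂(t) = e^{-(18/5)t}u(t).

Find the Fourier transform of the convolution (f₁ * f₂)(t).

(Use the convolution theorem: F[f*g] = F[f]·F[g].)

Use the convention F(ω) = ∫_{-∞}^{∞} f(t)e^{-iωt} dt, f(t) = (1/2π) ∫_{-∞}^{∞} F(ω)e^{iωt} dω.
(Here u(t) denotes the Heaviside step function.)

F[f₁*f₂](ω) = \frac{5 \pi e^{- 16 \left|{\omega}\right|}}{16 \left(5 i \omega + 18\right)}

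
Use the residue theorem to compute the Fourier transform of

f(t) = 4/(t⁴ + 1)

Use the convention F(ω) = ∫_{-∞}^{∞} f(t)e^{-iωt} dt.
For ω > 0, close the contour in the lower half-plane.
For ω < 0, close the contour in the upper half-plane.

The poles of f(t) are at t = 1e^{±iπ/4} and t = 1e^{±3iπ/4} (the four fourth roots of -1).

Let g(z) = f(z)e^{-iωz}; for large |z| the factor e^{-iωz} decays in the lower half-plane when ω > 0 and in the upper half-plane when ω < 0.

Case ω > 0 (lower half-plane, clockwise contour ⇒ F(ω) = -2πi·ΣRes):
  Res_{z = - \frac{\sqrt{2}}{2} - \frac{\sqrt{2} i}{2}} g(z) = \frac{\sqrt{2} i \left(1 - i\right) e^{\frac{\sqrt{2} \omega \left(-1 + i\right)}{2}}}{2}
  Res_{z = \frac{\sqrt{2}}{2} - \frac{\sqrt{2} i}{2}} g(z) = \frac{\sqrt{2} i \left(1 + i\right) e^{- \frac{\sqrt{2} \omega \left(1 + i\right)}{2}}}{2}
  F(ω) = -2πi·ΣRes = \sqrt{2} \pi \left(\left(1 - i\right) e^{\sqrt{2} i \omega} + 1 + i\right) e^{- \frac{\sqrt{2} \omega \left(1 + i\right)}{2}} = 4 \pi e^{- \frac{\sqrt{2} \omega}{2}} \sin{\left(\frac{\sqrt{2} \omega}{2} + \frac{\pi}{4} \right)}

Case ω < 0 (upper half-plane, counterclockwise contour ⇒ F(ω) = +2πi·ΣRes):
  Res_{z = \frac{\sqrt{2}}{2} + \frac{\sqrt{2} i}{2}} g(z) = \frac{\sqrt{2} i \left(-1 + i\right) e^{\frac{\sqrt{2} \omega \left(1 - i\right)}{2}}}{2}
  Res_{z = - \frac{\sqrt{2}}{2} + \frac{\sqrt{2} i}{2}} g(z) = \frac{\sqrt{2} \left(1 - i\right) e^{\frac{\sqrt{2} \omega \left(1 + i\right)}{2}}}{2}
  F(ω) = 2πi·ΣRes = - \sqrt{2} i \pi \left(i \left(1 - i\right) e^{\frac{\sqrt{2} \omega \left(1 - i\right)}{2}} - \left(1 - i\right) e^{\frac{\sqrt{2} \omega \left(1 + i\right)}{2}}\right) = 4 \pi e^{\frac{\sqrt{2} \omega}{2}} \cos{\left(\frac{\sqrt{2} \omega}{2} + \frac{\pi}{4} \right)}

Both cases combine into a single formula in |ω|:

F(ω) = 4 \pi e^{- \frac{\sqrt{2} \left|{\omega}\right|}{2}} \sin{\left(\frac{\sqrt{2} \left|{\omega}\right|}{2} + \frac{\pi}{4} \right)}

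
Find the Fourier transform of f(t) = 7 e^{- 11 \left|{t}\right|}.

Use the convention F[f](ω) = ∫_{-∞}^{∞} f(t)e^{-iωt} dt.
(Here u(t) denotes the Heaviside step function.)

F(ω) = \frac{154}{\omega^{2} + 121}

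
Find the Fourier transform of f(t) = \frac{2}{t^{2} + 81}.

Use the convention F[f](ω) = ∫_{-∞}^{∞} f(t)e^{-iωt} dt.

F(ω) = \frac{2 \pi e^{- 9 \left|{\omega}\right|}}{9}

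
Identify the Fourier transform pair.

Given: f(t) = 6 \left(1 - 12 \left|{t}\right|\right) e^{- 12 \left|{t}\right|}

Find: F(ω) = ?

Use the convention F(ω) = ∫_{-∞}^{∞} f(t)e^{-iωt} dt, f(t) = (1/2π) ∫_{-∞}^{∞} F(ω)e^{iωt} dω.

F(ω) = \frac{288 \omega^{2}}{\left(\omega^{2} + 144\right)^{2}}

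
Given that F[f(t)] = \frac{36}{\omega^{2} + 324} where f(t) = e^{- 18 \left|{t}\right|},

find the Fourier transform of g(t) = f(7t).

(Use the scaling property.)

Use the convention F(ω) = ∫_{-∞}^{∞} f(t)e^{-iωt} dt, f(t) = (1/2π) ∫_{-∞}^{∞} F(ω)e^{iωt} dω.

F[g](ω) = \frac{252}{\omega^{2} + 15876}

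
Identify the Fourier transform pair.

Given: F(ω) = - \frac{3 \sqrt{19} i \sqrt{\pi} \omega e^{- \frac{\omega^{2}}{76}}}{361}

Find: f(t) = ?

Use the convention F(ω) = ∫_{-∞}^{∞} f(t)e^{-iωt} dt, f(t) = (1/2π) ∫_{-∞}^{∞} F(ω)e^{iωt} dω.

f(t) = 6 t e^{- 19 t^{2}}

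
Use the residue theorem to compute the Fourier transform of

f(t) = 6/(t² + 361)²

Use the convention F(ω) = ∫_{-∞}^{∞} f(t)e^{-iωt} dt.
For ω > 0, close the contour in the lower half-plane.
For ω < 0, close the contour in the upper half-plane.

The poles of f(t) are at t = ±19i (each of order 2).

Let g(z) = f(z)e^{-iωz}; for large |z| the factor e^{-iωz} decays in the lower half-plane when ω > 0 and in the upper half-plane when ω < 0.

Case ω > 0 (lower half-plane, clockwise contour ⇒ F(ω) = -2πi·ΣRes):
  Res_{z = - 19 i} g(z) = \frac{3 i \left(19 \omega + 1\right) e^{- 19 \omega}}{13718} (pole of order 2)
  F(ω) = -2πi·ΣRes = \frac{3 \pi \left(19 \omega + 1\right) e^{- 19 \omega}}{6859}

Case ω < 0 (upper half-plane, counterclockwise contour ⇒ F(ω) = +2πi·ΣRes):
  Res_{z = 19 i} g(z) = \frac{3 i \left(19 \omega - 1\right) e^{19 \omega}}{13718} (pole of order 2)
  F(ω) = 2πi·ΣRes = \frac{3 \pi \left(1 - 19 \omega\right) e^{19 \omega}}{6859}

Both cases combine into a single formula in |ω|:

F(ω) = \frac{3 \pi \left(19 \left|{\omega}\right| + 1\right) e^{- 19 \left|{\omega}\right|}}{6859}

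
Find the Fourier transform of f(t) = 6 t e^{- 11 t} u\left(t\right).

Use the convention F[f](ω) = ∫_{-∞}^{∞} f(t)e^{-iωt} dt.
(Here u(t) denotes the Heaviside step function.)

F(ω) = \frac{6}{\left(i \omega + 11\right)^{2}}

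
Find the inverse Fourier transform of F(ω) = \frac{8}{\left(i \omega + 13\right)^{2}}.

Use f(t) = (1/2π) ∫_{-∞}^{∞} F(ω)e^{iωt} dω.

f(t) = 8 t e^{- 13 t} u\left(t\right)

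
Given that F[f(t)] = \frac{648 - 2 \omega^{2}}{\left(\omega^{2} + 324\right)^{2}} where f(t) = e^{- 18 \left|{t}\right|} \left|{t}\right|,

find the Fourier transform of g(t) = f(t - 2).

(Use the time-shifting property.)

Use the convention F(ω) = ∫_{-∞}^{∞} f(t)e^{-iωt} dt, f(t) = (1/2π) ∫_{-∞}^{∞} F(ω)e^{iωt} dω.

F[g](ω) = \frac{2 \left(324 - \omega^{2}\right) e^{- 2 i \omega}}{\left(\omega^{2} + 324\right)^{2}}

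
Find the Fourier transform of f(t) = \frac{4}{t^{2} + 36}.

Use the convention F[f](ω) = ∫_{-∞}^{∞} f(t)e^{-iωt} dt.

F(ω) = \frac{2 \pi e^{- 6 \left|{\omega}\right|}}{3}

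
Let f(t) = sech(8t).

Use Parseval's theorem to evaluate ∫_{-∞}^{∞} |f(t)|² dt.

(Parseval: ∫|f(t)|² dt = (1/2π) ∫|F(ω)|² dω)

∫|f(t)|² dt = \frac{1}{4}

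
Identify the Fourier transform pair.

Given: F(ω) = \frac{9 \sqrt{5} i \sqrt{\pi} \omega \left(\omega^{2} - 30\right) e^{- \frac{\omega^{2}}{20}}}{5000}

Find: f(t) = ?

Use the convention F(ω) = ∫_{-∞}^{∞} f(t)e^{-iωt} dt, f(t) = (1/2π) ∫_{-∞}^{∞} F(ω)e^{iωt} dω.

f(t) = 9 t^{3} e^{- 5 t^{2}}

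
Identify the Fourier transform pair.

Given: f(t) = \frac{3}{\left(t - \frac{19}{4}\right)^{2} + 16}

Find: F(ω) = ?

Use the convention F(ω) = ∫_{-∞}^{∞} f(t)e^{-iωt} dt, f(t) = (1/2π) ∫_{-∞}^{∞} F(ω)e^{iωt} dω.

F(ω) = \frac{3 \pi e^{- \frac{19 i \omega}{4} - 4 \left|{\omega}\right|}}{4}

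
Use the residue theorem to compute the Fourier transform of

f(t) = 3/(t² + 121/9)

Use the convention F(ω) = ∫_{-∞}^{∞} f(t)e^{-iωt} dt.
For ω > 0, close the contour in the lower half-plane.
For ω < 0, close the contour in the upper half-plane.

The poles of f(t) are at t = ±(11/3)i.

Let g(z) = f(z)e^{-iωz}; for large |z| the factor e^{-iωz} decays in the lower half-plane when ω > 0 and in the upper half-plane when ω < 0.

Case ω > 0 (lower half-plane, clockwise contour ⇒ F(ω) = -2πi·ΣRes):
  Res_{z = - \frac{11 i}{3}} g(z) = \frac{9 i e^{- \frac{11 \omega}{3}}}{22}
  F(ω) = -2πi·ΣRes = \frac{9 \pi e^{- \frac{11 \omega}{3}}}{11}

Case ω < 0 (upper half-plane, counterclockwise contour ⇒ F(ω) = +2πi·ΣRes):
  Res_{z = \frac{11 i}{3}} g(z) = - \frac{9 i e^{\frac{11 \omega}{3}}}{22}
  F(ω) = 2πi·ΣRes = \frac{9 \pi e^{\frac{11 \omega}{3}}}{11}

Both cases combine into a single formula in |ω|:

F(ω) = \frac{9 \pi e^{- \frac{11 \left|{\omega}\right|}{3}}}{11}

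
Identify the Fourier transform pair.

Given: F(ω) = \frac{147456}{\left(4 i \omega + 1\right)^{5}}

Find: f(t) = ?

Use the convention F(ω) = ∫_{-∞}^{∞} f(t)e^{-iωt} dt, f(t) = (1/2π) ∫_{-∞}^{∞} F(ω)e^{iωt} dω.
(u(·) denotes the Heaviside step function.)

f(t) = 6 t^{4} e^{- \frac{t}{4}} u\left(t\right)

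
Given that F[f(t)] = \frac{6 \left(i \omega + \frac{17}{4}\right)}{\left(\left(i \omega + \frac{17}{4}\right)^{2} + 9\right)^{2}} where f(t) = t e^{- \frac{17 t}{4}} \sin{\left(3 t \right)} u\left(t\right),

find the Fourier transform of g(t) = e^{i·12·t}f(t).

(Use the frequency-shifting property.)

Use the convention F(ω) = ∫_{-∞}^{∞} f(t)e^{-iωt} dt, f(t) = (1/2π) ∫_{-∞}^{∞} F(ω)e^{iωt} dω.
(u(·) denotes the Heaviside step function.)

F[g](ω) = \frac{384 \left(4 i \left(\omega - 12\right) + 17\right)}{\left(\left(4 i \left(\omega - 12\right) + 17\right)^{2} + 144\right)^{2}}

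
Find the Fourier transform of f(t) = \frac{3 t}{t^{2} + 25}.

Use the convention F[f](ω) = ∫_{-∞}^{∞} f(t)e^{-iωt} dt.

F(ω) = - 3 i \pi e^{- 5 \left|{\omega}\right|} \operatorname{sign}{\left(\omega \right)}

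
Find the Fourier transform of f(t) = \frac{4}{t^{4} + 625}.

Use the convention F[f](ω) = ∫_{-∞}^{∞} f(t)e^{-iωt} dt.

F(ω) = \frac{4 \pi e^{- \frac{5 \sqrt{2} \left|{\omega}\right|}{2}} \sin{\left(\frac{5 \sqrt{2} \left|{\omega}\right|}{2} + \frac{\pi}{4} \right)}}{125}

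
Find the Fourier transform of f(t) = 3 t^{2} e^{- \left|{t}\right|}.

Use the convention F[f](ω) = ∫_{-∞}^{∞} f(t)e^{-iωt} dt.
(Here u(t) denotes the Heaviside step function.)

F(ω) = \frac{12 \left(1 - 3 \omega^{2}\right)}{\left(\omega^{2} + 1\right)^{3}}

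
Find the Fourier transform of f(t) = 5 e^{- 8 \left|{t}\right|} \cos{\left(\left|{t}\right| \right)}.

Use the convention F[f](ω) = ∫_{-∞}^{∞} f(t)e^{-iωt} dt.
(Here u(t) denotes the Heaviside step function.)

F(ω) = \frac{80 \left(\omega^{2} + 65\right)}{\omega^{4} + 126 \omega^{2} + 4225}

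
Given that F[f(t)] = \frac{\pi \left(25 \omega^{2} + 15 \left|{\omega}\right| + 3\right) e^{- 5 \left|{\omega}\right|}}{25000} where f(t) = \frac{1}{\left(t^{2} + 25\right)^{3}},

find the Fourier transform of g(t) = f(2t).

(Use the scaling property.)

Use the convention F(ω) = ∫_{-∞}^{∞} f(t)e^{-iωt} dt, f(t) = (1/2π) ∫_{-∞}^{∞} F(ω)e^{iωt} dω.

F[g](ω) = \frac{\pi \left(25 \omega^{2} + 30 \left|{\omega}\right| + 12\right) e^{- \frac{5 \left|{\omega}\right|}{2}}}{200000}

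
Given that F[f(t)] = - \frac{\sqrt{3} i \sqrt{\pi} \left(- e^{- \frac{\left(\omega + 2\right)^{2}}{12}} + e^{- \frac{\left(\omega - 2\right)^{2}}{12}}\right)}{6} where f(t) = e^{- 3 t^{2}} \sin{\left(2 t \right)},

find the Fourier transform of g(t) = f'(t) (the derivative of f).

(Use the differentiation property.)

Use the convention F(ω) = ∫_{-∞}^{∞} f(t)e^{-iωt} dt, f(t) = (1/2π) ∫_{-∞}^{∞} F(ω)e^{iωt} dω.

F[g](ω) = \frac{\sqrt{3} \sqrt{\pi} \omega \left(e^{\frac{2 \omega}{3}} - 1\right) e^{- \frac{\omega^{2}}{12} - \frac{\omega}{3} - \frac{1}{3}}}{6}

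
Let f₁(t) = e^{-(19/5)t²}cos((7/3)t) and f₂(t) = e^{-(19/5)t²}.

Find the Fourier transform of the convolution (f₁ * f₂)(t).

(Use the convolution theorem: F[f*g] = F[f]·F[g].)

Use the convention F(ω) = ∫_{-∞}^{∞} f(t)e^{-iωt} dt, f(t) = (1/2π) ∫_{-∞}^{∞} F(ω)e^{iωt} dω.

F[f₁*f₂](ω) = \frac{5 \pi \left(e^{\frac{35 \omega}{57}} + 1\right) e^{- \frac{5 \omega^{2}}{38} - \frac{35 \omega}{114} - \frac{245}{684}}}{38}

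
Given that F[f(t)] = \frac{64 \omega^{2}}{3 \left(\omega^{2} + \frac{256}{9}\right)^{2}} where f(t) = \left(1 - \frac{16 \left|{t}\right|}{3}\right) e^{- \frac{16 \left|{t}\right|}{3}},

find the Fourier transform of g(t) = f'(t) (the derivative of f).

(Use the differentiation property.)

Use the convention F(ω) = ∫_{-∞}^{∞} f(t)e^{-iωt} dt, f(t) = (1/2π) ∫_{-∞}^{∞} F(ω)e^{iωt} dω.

F[g](ω) = \frac{1728 i \omega^{3}}{\left(9 \omega^{2} + 256\right)^{2}}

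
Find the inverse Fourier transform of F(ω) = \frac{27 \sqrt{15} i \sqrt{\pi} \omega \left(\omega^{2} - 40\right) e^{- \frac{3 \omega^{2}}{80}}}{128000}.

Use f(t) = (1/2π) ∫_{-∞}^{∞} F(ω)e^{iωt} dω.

f(t) = 5 t^{3} e^{- \frac{20 t^{2}}{3}}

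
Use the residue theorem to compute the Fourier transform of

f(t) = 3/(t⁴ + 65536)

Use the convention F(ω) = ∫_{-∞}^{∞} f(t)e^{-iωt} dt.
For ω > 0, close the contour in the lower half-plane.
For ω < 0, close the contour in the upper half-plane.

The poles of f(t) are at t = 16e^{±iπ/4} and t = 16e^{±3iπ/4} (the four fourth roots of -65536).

Let g(z) = f(z)e^{-iωz}; for large |z| the factor e^{-iωz} decays in the lower half-plane when ω > 0 and in the upper half-plane when ω < 0.

Case ω > 0 (lower half-plane, clockwise contour ⇒ F(ω) = -2πi·ΣRes):
  Res_{z = - 8 \sqrt{2} - 8 \sqrt{2} i} g(z) = \frac{3 \sqrt{2} i \left(1 - i\right) e^{8 \sqrt{2} \omega \left(-1 + i\right)}}{32768}
  Res_{z = 8 \sqrt{2} - 8 \sqrt{2} i} g(z) = \frac{3 \sqrt{2} i \left(1 + i\right) e^{- 8 \sqrt{2} \omega \left(1 + i\right)}}{32768}
  F(ω) = -2πi·ΣRes = \frac{3 \sqrt{2} \pi \left(1 - i\right) \left(e^{16 \sqrt{2} i \omega} + i\right) e^{- 8 \sqrt{2} \omega \left(1 + i\right)}}{16384} = \frac{3 \sqrt{2} \pi \left(\sin{\left(8 \sqrt{2} \omega \right)} + \cos{\left(8 \sqrt{2} \omega \right)}\right) e^{- 8 \sqrt{2} \omega}}{8192}

Case ω < 0 (upper half-plane, counterclockwise contour ⇒ F(ω) = +2πi·ΣRes):
  Res_{z = 8 \sqrt{2} + 8 \sqrt{2} i} g(z) = \frac{3 \sqrt{2} i \left(-1 + i\right) e^{8 \sqrt{2} \omega \left(1 - i\right)}}{32768}
  Res_{z = - 8 \sqrt{2} + 8 \sqrt{2} i} g(z) = \frac{3 \sqrt{2} \left(1 - i\right) e^{8 \sqrt{2} \omega \left(1 + i\right)}}{32768}
  F(ω) = 2πi·ΣRes = - \frac{3 \sqrt{2} i \pi \left(i \left(1 - i\right) e^{8 \sqrt{2} \omega \left(1 - i\right)} - \left(1 - i\right) e^{8 \sqrt{2} \omega \left(1 + i\right)}\right)}{16384} = \frac{3 \sqrt{2} \pi \left(- \sin{\left(8 \sqrt{2} \omega \right)} + \cos{\left(8 \sqrt{2} \omega \right)}\right) e^{8 \sqrt{2} \omega}}{8192}

Both cases combine into a single formula in |ω|:

F(ω) = \frac{3 \sqrt{2} \pi \left(\sin{\left(8 \sqrt{2} \left|{\omega}\right| \right)} + \cos{\left(8 \sqrt{2} \left|{\omega}\right| \right)}\right) e^{- 8 \sqrt{2} \left|{\omega}\right|}}{8192}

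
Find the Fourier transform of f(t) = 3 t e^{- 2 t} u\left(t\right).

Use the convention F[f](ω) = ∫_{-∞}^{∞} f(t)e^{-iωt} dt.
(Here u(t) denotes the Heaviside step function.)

F(ω) = \frac{3}{\left(i \omega + 2\right)^{2}}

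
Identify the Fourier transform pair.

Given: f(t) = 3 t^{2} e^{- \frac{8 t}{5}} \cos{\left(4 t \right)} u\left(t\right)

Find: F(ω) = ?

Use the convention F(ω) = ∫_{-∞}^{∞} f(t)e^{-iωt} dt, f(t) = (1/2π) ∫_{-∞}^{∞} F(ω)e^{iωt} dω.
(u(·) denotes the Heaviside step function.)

F(ω) = \frac{750 \left(- 6000 i \omega + \left(5 i \omega + 8\right)^{3} - 9600\right)}{\left(\left(5 i \omega + 8\right)^{2} + 400\right)^{3}}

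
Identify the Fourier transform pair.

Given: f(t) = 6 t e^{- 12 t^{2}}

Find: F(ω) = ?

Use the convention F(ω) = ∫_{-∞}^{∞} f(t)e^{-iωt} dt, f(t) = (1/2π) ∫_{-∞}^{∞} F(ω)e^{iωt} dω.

F(ω) = - \frac{\sqrt{3} i \sqrt{\pi} \omega e^{- \frac{\omega^{2}}{48}}}{24}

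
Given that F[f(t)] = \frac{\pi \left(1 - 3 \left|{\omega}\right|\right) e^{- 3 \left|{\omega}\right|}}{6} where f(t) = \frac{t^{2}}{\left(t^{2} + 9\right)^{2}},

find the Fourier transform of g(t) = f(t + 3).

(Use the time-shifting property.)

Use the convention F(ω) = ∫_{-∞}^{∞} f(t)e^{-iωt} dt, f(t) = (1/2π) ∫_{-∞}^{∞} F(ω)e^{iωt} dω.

F[g](ω) = - \frac{\pi \left(3 \left|{\omega}\right| - 1\right) e^{3 i \omega - 3 \left|{\omega}\right|}}{6}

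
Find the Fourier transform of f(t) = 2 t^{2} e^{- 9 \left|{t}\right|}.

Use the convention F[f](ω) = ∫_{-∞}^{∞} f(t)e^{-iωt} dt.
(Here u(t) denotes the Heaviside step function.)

F(ω) = \frac{216 \left(27 - \omega^{2}\right)}{\left(\omega^{2} + 81\right)^{3}}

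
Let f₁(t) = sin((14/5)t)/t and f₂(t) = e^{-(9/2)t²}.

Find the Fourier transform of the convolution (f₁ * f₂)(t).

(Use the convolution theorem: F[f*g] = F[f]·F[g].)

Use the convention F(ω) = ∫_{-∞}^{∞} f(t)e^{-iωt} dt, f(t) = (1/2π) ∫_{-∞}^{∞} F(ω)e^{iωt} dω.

F[f₁*f₂](ω) = \begin{cases} \frac{\sqrt{2} \pi^{\frac{3}{2}} e^{- \frac{\omega^{2}}{18}}}{3} & \text{for}\: \omega > - \frac{14}{5} \wedge \omega < \frac{14}{5} \\0 & \text{otherwise} \end{cases}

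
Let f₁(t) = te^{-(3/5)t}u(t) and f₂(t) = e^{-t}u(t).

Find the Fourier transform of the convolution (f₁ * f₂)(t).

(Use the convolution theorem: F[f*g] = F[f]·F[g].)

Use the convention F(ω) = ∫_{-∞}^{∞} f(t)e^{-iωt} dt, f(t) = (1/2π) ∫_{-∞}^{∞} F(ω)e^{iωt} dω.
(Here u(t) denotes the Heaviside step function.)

F[f₁*f₂](ω) = \frac{25}{\left(i \omega + 1\right) \left(5 i \omega + 3\right)^{2}}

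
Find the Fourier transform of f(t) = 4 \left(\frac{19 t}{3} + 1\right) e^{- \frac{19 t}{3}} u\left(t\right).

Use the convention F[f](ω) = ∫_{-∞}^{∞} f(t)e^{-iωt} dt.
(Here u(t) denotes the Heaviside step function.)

F(ω) = \frac{12 \left(- 3 i \omega - 38\right)}{9 \omega^{2} - 114 i \omega - 361}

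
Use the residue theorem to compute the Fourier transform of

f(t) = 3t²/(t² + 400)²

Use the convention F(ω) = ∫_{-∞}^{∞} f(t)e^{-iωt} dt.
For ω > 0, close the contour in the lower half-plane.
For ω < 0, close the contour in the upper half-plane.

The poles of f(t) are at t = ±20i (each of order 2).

Let g(z) = f(z)e^{-iωz}; for large |z| the factor e^{-iωz} decays in the lower half-plane when ω > 0 and in the upper half-plane when ω < 0.

Case ω > 0 (lower half-plane, clockwise contour ⇒ F(ω) = -2πi·ΣRes):
  Res_{z = - 20 i} g(z) = \frac{3 i \left(1 - 20 \omega\right) e^{- 20 \omega}}{80} (pole of order 2)
  F(ω) = -2πi·ΣRes = \frac{3 \pi \left(1 - 20 \omega\right) e^{- 20 \omega}}{40}

Case ω < 0 (upper half-plane, counterclockwise contour ⇒ F(ω) = +2πi·ΣRes):
  Res_{z = 20 i} g(z) = \frac{3 i \left(- 20 \omega - 1\right) e^{20 \omega}}{80} (pole of order 2)
  F(ω) = 2πi·ΣRes = \frac{3 \pi \left(20 \omega + 1\right) e^{20 \omega}}{40}

Both cases combine into a single formula in |ω|:

F(ω) = \frac{3 \pi \left(1 - 20 \left|{\omega}\right|\right) e^{- 20 \left|{\omega}\right|}}{40}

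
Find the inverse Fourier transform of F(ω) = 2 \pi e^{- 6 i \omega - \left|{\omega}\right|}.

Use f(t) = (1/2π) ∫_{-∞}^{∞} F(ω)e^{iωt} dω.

f(t) = \frac{2}{\left(t - 6\right)^{2} + 1}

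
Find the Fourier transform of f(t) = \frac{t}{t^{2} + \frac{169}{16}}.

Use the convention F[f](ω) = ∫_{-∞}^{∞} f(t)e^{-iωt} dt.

F(ω) = - i \pi e^{- \frac{13 \left|{\omega}\right|}{4}} \operatorname{sign}{\left(\omega \right)}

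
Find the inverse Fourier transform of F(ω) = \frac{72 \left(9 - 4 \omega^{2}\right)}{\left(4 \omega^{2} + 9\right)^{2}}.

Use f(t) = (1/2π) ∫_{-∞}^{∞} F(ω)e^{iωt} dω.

f(t) = 9 e^{- \frac{3 \left|{t}\right|}{2}} \left|{t}\right|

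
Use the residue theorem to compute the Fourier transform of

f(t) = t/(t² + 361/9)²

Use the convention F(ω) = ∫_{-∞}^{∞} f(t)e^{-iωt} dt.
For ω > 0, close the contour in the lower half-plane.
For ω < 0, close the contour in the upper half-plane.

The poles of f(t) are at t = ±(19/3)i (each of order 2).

Let g(z) = f(z)e^{-iωz}; for large |z| the factor e^{-iωz} decays in the lower half-plane when ω > 0 and in the upper half-plane when ω < 0.

Case ω > 0 (lower half-plane, clockwise contour ⇒ F(ω) = -2πi·ΣRes):
  Res_{z = - \frac{19 i}{3}} g(z) = \frac{3 \omega e^{- \frac{19 \omega}{3}}}{76} (pole of order 2)
  F(ω) = -2πi·ΣRes = - \frac{3 i \pi \omega e^{- \frac{19 \omega}{3}}}{38}

Case ω < 0 (upper half-plane, counterclockwise contour ⇒ F(ω) = +2πi·ΣRes):
  Res_{z = \frac{19 i}{3}} g(z) = - \frac{3 \omega e^{\frac{19 \omega}{3}}}{76} (pole of order 2)
  F(ω) = 2πi·ΣRes = - \frac{3 i \pi \omega e^{\frac{19 \omega}{3}}}{38}

Both cases combine into a single formula in |ω|:

F(ω) = - \frac{3 i \pi \omega e^{- \frac{19 \left|{\omega}\right|}{3}}}{38}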